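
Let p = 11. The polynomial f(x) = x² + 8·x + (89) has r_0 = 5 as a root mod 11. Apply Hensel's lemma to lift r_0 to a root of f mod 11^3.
r_2 = 709 (mod 1331)

Hensel: r_{i+1} = r_i − f(r_i)·(f′(r_i))^{-1} mod 11^{i+2}, f′(x) = 2x + 8. Iterate:
  r_0 = 5 (mod 11)
  r_1 = 104 (mod 121)
  r_2 = 709 (mod 1331)
Final: r = 709 satisfies f(r) ≡ 0 mod 11^3.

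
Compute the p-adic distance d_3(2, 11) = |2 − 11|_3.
d_3(2, 11) = 1/9

Step 1 — x − y = 2 − 11 = -9. Step 2 — v_3(-9) = 2 (factor: -9 = −(3^2 · 1); the sign does not affect v_p). Step 3 — |x − y|_3 = 3^{-2} = 1/9.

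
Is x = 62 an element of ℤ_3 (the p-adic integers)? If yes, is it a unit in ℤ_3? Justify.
x ∈ ℤ_3^× (unit); v_3(x) = 0

ℤ_3 = {x ∈ ℚ_3 : v_3(x) ≥ 0} and ℤ_3^× = {x ∈ ℤ_3 : v_3(x) = 0}. Here v_3(62) = v_3(num) − v_3(den) = 0; compare against these criteria.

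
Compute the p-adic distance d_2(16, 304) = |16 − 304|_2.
d_2(16, 304) = 1/32

Step 1 — x − y = 16 − 304 = -288. Step 2 — v_2(-288) = 5 (factor: -288 = −(2^5 · 9); the sign does not affect v_p). Step 3 — |x − y|_2 = 2^{-5} = 1/32.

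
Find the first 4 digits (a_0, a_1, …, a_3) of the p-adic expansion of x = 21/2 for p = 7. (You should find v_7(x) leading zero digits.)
(a_0, …, a_3) = (0, 5, 3, 3)

v_7(21/2) = 1, so a_0 = ... = a_0 = 0. Factor out: x = 7^1 · u with u = 3/2 a unit in ℤ_7. Expand u iteratively via a_{v+i} = u_i mod 7, u_{i+1} = (u_i − a_{v+i})/7:
  u_0 = 3/2;  a_1 = 5;  u_1 = (u_0 − 5)/7 = -1/2
  u_1 = -1/2;  a_2 = 3;  u_2 = (u_1 − 3)/7 = -1/2
  u_2 = -1/2;  a_3 = 3;  u_3 = (u_2 − 3)/7 = -1/2
Digits: (0, 5, 3, 3).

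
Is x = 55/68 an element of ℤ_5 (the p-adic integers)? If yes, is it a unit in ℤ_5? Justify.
x ∈ ℤ_5 but not a unit; v_5(x) = 1 > 0

ℤ_5 = {x ∈ ℚ_5 : v_5(x) ≥ 0} and ℤ_5^× = {x ∈ ℤ_5 : v_5(x) = 0}. Here v_5(55/68) = v_5(num) − v_5(den) = 1; compare against these criteria.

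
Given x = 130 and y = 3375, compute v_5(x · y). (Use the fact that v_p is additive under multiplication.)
v_5(438750) = 4

v_p(x) = 1 (factor: 130 = 5^1 · 26); v_p(y) = 3 (factor: 3375 = 5^3 · 27). Additivity: v_p(xy) = v_p(x) + v_p(y) = 1 + 3 = 4. (Direct check: xy = 438750 = 5^4 · (702).)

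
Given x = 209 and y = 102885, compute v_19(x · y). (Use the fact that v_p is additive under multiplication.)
v_19(21502965) = 4

v_p(x) = 1 (factor: 209 = 19^1 · 11); v_p(y) = 3 (factor: 102885 = 19^3 · 15). Additivity: v_p(xy) = v_p(x) + v_p(y) = 1 + 3 = 4. (Direct check: xy = 21502965 = 19^4 · (165).)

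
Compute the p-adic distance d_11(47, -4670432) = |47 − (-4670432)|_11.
d_11(47, -4670432) = 1/161051

Step 1 — x − y = 47 − (-4670432) = 4670479. Step 2 — v_11(4670479) = 5 (factor: 4670479 = (11^5 · 29); the sign does not affect v_p). Step 3 — |x − y|_11 = 11^{-5} = 1/161051.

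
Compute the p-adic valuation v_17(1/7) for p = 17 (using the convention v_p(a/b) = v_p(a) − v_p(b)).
v_17(1/7) = 0

Factor powers of 17 from the numerator and denominator of the reduced fraction: 1 = 17^0 · 1 and 7 = 17^0 · 7. Apply v_p(a/b) = v_p(a) − v_p(b): v_17(1/7) = 0 − 0 = 0.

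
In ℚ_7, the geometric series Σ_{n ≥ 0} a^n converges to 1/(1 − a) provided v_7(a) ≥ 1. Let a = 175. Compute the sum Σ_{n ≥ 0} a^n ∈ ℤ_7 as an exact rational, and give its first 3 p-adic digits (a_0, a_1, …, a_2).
Σ a^n = 1/(1 − a) = -1/174;  first 3 digits = (1, 4, 5)

v_7(a) = 1 ≥ 1, so the series converges in ℤ_7 to 1/(1 − a) = 1/(1 − 175) = -1/174. Expand this rational in ℤ_7: compute digits iteratively via d_i = x_i mod 7, x_{i+1} = (x_i − d_i)/7. The first 3 digits are (1, 4, 5).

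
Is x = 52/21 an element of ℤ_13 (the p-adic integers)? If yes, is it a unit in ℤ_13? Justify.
x ∈ ℤ_13 but not a unit; v_13(x) = 1 > 0

ℤ_13 = {x ∈ ℚ_13 : v_13(x) ≥ 0} and ℤ_13^× = {x ∈ ℤ_13 : v_13(x) = 0}. Here v_13(52/21) = v_13(num) − v_13(den) = 1; compare against these criteria.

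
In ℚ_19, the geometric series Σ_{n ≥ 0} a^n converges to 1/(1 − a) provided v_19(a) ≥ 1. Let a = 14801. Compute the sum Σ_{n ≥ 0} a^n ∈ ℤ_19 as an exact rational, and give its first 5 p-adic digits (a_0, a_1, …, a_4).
Σ a^n = 1/(1 − a) = -1/14800;  first 5 digits = (1, 0, 3, 2, 9)

v_19(a) = 2 ≥ 1, so the series converges in ℤ_19 to 1/(1 − a) = 1/(1 − 14801) = -1/14800. Expand this rational in ℤ_19: compute digits iteratively via d_i = x_i mod 19, x_{i+1} = (x_i − d_i)/19. The first 5 digits are (1, 0, 3, 2, 9).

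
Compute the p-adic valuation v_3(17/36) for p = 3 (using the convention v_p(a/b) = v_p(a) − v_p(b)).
v_3(17/36) = -2

Factor powers of 3 from the numerator and denominator of the reduced fraction: 17 = 3^0 · 17 and 36 = 3^2 · 4. Apply v_p(a/b) = v_p(a) − v_p(b): v_3(17/36) = 0 − 2 = -2.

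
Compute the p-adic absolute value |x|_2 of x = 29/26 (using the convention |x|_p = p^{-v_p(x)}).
|29/26|_2 = 2

Step 1 — compute v_2(x) by factoring powers of 2 out of the numerator and denominator: v_2(29/26) = -1. Step 2 — apply |x|_p = p^{-v_p(x)} = 2^{1} = 2.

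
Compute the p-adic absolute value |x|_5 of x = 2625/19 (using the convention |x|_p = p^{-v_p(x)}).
|2625/19|_5 = 1/125

Step 1 — compute v_5(x) by factoring powers of 5 out of the numerator and denominator: v_5(2625/19) = 3. Step 2 — apply |x|_p = p^{-v_p(x)} = 5^{-3} = 1/125.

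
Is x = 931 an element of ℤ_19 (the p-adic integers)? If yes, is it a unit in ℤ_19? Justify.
x ∈ ℤ_19 but not a unit; v_19(x) = 1 > 0

ℤ_19 = {x ∈ ℚ_19 : v_19(x) ≥ 0} and ℤ_19^× = {x ∈ ℤ_19 : v_19(x) = 0}. Here v_19(931) = v_19(num) − v_19(den) = 1; compare against these criteria.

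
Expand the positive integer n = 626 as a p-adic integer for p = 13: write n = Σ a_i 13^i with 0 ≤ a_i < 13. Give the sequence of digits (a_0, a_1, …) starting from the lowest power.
(a_0, a_1, …) = (2, 9, 3)

Repeated division by 13 gives the digits low-to-high: 626 = 2 + 9·13^1 + 3·13^2. Digit sequence: (2, 9, 3).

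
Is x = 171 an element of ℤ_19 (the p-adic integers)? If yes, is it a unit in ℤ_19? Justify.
x ∈ ℤ_19 but not a unit; v_19(x) = 1 > 0

ℤ_19 = {x ∈ ℚ_19 : v_19(x) ≥ 0} and ℤ_19^× = {x ∈ ℤ_19 : v_19(x) = 0}. Here v_19(171) = v_19(num) − v_19(den) = 1; compare against these criteria.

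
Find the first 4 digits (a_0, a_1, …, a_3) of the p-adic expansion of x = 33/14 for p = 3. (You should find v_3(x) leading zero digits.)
(a_0, …, a_3) = (0, 1, 1, 2)

v_3(33/14) = 1, so a_0 = ... = a_0 = 0. Factor out: x = 3^1 · u with u = 11/14 a unit in ℤ_3. Expand u iteratively via a_{v+i} = u_i mod 3, u_{i+1} = (u_i − a_{v+i})/3:
  u_0 = 11/14;  a_1 = 1;  u_1 = (u_0 − 1)/3 = -1/14
  u_1 = -1/14;  a_2 = 1;  u_2 = (u_1 − 1)/3 = -5/14
  u_2 = -5/14;  a_3 = 2;  u_3 = (u_2 − 2)/3 = -11/14
Digits: (0, 1, 1, 2).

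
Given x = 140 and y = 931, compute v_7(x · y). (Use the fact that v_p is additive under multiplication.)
v_7(130340) = 3

v_p(x) = 1 (factor: 140 = 7^1 · 20); v_p(y) = 2 (factor: 931 = 7^2 · 19). Additivity: v_p(xy) = v_p(x) + v_p(y) = 1 + 2 = 3. (Direct check: xy = 130340 = 7^3 · (380).)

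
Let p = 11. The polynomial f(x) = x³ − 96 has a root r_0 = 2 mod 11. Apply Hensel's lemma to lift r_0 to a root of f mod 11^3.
r_2 = 574 (mod 1331)

Hensel: r_{i+1} = r_i − f(r_i)/f′(r_i) mod 11^{i+2}, where f′(x) = 3x². Iterate:
  r_0 = 2 (mod 11)
  r_1 = 90 (mod 121)
  r_2 = 574 (mod 1331)
Final: r = 574 with f(r) ≡ 0 mod 11^3.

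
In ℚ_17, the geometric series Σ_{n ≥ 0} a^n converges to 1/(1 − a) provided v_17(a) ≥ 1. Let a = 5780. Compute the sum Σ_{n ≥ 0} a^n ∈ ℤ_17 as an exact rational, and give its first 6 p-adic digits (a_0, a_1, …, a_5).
Σ a^n = 1/(1 − a) = -1/5779;  first 6 digits = (1, 0, 3, 1, 9, 6)

v_17(a) = 2 ≥ 1, so the series converges in ℤ_17 to 1/(1 − a) = 1/(1 − 5780) = -1/5779. Expand this rational in ℤ_17: compute digits iteratively via d_i = x_i mod 17, x_{i+1} = (x_i − d_i)/17. The first 6 digits are (1, 0, 3, 1, 9, 6).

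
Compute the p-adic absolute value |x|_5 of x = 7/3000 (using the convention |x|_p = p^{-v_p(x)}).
|7/3000|_5 = 125

Step 1 — compute v_5(x) by factoring powers of 5 out of the numerator and denominator: v_5(7/3000) = -3. Step 2 — apply |x|_p = p^{-v_p(x)} = 5^{3} = 125.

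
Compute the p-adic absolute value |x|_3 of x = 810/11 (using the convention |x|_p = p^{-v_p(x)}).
|810/11|_3 = 1/81

Step 1 — compute v_3(x) by factoring powers of 3 out of the numerator and denominator: v_3(810/11) = 4. Step 2 — apply |x|_p = p^{-v_p(x)} = 3^{-4} = 1/81.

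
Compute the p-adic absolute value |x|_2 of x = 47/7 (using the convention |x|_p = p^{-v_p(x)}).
|47/7|_2 = 1

Step 1 — compute v_2(x) by factoring powers of 2 out of the numerator and denominator: v_2(47/7) = 0. Step 2 — apply |x|_p = p^{-v_p(x)} = 2^{0} = 1.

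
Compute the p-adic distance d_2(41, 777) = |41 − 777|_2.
d_2(41, 777) = 1/32

Step 1 — x − y = 41 − 777 = -736. Step 2 — v_2(-736) = 5 (factor: -736 = −(2^5 · 23); the sign does not affect v_p). Step 3 — |x − y|_2 = 2^{-5} = 1/32.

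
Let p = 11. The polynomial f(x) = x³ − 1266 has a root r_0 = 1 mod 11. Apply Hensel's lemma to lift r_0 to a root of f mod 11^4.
r_3 = 11474 (mod 14641)

Hensel: r_{i+1} = r_i − f(r_i)/f′(r_i) mod 11^{i+2}, where f′(x) = 3x². Iterate:
  r_0 = 1 (mod 11)
  r_1 = 100 (mod 121)
  r_2 = 826 (mod 1331)
  r_3 = 11474 (mod 14641)
Final: r = 11474 with f(r) ≡ 0 mod 11^4.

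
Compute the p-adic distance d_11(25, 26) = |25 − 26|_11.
d_11(25, 26) = 1

Step 1 — x − y = 25 − 26 = -1. Step 2 — v_11(-1) = 0 (factor: -1 = −(11^0 · 1); the sign does not affect v_p). Step 3 — |x − y|_11 = 11^{0} = 1.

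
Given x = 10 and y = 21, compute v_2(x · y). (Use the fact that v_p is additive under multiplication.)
v_2(210) = 1

v_p(x) = 1 (factor: 10 = 2^1 · 5); v_p(y) = 0 (factor: 21 = 2^0 · 21). Additivity: v_p(xy) = v_p(x) + v_p(y) = 1 + 0 = 1. (Direct check: xy = 210 = 2^1 · (105).)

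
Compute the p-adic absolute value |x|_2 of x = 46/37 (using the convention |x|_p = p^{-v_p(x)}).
|46/37|_2 = 1/2

Step 1 — compute v_2(x) by factoring powers of 2 out of the numerator and denominator: v_2(46/37) = 1. Step 2 — apply |x|_p = p^{-v_p(x)} = 2^{-1} = 1/2.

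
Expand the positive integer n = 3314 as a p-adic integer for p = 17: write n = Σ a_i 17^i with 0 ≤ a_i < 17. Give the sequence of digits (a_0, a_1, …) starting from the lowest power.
(a_0, a_1, …) = (16, 7, 11)

Repeated division by 17 gives the digits low-to-high: 3314 = 16 + 7·17^1 + 11·17^2. Digit sequence: (16, 7, 11).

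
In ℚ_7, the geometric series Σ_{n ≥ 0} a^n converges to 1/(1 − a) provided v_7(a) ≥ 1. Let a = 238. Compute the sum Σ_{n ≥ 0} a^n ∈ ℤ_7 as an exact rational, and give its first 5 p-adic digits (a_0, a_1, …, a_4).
Σ a^n = 1/(1 − a) = -1/237;  first 5 digits = (1, 6, 5, 3, 4)

v_7(a) = 1 ≥ 1, so the series converges in ℤ_7 to 1/(1 − a) = 1/(1 − 238) = -1/237. Expand this rational in ℤ_7: compute digits iteratively via d_i = x_i mod 7, x_{i+1} = (x_i − d_i)/7. The first 5 digits are (1, 6, 5, 3, 4).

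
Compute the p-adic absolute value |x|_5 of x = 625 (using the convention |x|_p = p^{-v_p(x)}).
|625|_5 = 1/625

Step 1 — compute v_5(x) by factoring powers of 5 out of the numerator and denominator: v_5(625) = 4. Step 2 — apply |x|_p = p^{-v_p(x)} = 5^{-4} = 1/625.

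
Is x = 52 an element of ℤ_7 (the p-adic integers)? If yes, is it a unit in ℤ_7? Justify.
x ∈ ℤ_7^× (unit); v_7(x) = 0

ℤ_7 = {x ∈ ℚ_7 : v_7(x) ≥ 0} and ℤ_7^× = {x ∈ ℤ_7 : v_7(x) = 0}. Here v_7(52) = v_7(num) − v_7(den) = 0; compare against these criteria.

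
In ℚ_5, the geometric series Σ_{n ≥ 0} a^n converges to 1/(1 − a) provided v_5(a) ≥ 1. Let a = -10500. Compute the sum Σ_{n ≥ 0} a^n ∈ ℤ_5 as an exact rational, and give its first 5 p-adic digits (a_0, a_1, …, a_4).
Σ a^n = 1/(1 − a) = 1/10501;  first 5 digits = (1, 0, 0, 1, 3)

v_5(a) = 3 ≥ 1, so the series converges in ℤ_5 to 1/(1 − a) = 1/(1 − (-10500)) = 1/10501. Expand this rational in ℤ_5: compute digits iteratively via d_i = x_i mod 5, x_{i+1} = (x_i − d_i)/5. The first 5 digits are (1, 0, 0, 1, 3).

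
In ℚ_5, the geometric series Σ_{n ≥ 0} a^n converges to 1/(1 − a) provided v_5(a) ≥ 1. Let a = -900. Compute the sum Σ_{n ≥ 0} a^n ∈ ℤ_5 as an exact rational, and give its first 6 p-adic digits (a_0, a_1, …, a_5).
Σ a^n = 1/(1 − a) = 1/901;  first 6 digits = (1, 0, 4, 2, 4, 3)

v_5(a) = 2 ≥ 1, so the series converges in ℤ_5 to 1/(1 − a) = 1/(1 − (-900)) = 1/901. Expand this rational in ℤ_5: compute digits iteratively via d_i = x_i mod 5, x_{i+1} = (x_i − d_i)/5. The first 6 digits are (1, 0, 4, 2, 4, 3).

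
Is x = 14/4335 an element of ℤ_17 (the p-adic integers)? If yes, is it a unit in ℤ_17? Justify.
x ∉ ℤ_17 (v_17(x) = -2 < 0)

ℤ_17 = {x ∈ ℚ_17 : v_17(x) ≥ 0} and ℤ_17^× = {x ∈ ℤ_17 : v_17(x) = 0}. Here v_17(14/4335) = v_17(num) − v_17(den) = -2; compare against these criteria.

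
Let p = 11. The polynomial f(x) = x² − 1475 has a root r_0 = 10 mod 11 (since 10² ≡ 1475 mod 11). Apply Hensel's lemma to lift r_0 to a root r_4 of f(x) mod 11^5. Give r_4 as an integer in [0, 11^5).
r_4 = 6643 (mod 161051)

Hensel's recurrence: r_{i+1} = r_i − f(r_i)·(f′(r_i))^{-1} mod 11^{i+2}, with f′(x) = 2x. Iterate:
  r_0 = 10 (mod 11)
  r_1 = 109 (mod 121)
  r_2 = 1319 (mod 1331)
  r_3 = 6643 (mod 14641)
  r_4 = 6643 (mod 161051)
Final: r_4 = 6643, and one checks f(r_4) ≡ 0 mod 11^5.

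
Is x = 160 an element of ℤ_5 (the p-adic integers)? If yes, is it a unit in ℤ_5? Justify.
x ∈ ℤ_5 but not a unit; v_5(x) = 1 > 0

ℤ_5 = {x ∈ ℚ_5 : v_5(x) ≥ 0} and ℤ_5^× = {x ∈ ℤ_5 : v_5(x) = 0}. Here v_5(160) = v_5(num) − v_5(den) = 1; compare against these criteria.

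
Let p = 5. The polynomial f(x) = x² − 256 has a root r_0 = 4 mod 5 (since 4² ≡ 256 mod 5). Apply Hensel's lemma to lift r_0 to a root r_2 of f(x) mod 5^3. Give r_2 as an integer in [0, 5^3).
r_2 = 109 (mod 125)

Hensel's recurrence: r_{i+1} = r_i − f(r_i)·(f′(r_i))^{-1} mod 5^{i+2}, with f′(x) = 2x. Iterate:
  r_0 = 4 (mod 5)
  r_1 = 9 (mod 25)
  r_2 = 109 (mod 125)
Final: r_2 = 109, and one checks f(r_2) ≡ 0 mod 5^3.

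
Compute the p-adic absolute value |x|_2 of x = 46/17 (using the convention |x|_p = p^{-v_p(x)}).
|46/17|_2 = 1/2

Step 1 — compute v_2(x) by factoring powers of 2 out of the numerator and denominator: v_2(46/17) = 1. Step 2 — apply |x|_p = p^{-v_p(x)} = 2^{-1} = 1/2.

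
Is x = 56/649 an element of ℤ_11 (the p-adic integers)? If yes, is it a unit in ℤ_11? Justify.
x ∉ ℤ_11 (v_11(x) = -1 < 0)

ℤ_11 = {x ∈ ℚ_11 : v_11(x) ≥ 0} and ℤ_11^× = {x ∈ ℤ_11 : v_11(x) = 0}. Here v_11(56/649) = v_11(num) − v_11(den) = -1; compare against these criteria.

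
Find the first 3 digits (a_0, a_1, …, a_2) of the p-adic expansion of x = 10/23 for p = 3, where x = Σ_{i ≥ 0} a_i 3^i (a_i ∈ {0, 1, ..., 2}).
(a_0, …, a_2) = (2, 0, 1)

v_3(10/23) = 0 (numerator and denominator both coprime to 3), so x ∈ ℤ_3^×. Compute digits iteratively via a_i = x_i mod 3, x_{i+1} = (x_i − a_i)/3, with x_0 = x:
  x_0 = 10/23;  a_0 = 2;  x_1 = (x_0 − 2)/3 = -12/23
  x_1 = -12/23;  a_1 = 0;  x_2 = (x_1 − 0)/3 = -4/23
  x_2 = -4/23;  a_2 = 1;  x_3 = (x_2 − 1)/3 = -9/23
Digits: (2, 0, 1).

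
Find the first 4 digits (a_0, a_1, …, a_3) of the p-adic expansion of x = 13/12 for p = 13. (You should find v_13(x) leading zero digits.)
(a_0, …, a_3) = (0, 12, 11, 11)

v_13(13/12) = 1, so a_0 = ... = a_0 = 0. Factor out: x = 13^1 · u with u = 1/12 a unit in ℤ_13. Expand u iteratively via a_{v+i} = u_i mod 13, u_{i+1} = (u_i − a_{v+i})/13:
  u_0 = 1/12;  a_1 = 12;  u_1 = (u_0 − 12)/13 = -11/12
  u_1 = -11/12;  a_2 = 11;  u_2 = (u_1 − 11)/13 = -11/12
  u_2 = -11/12;  a_3 = 11;  u_3 = (u_2 − 11)/13 = -11/12
Digits: (0, 12, 11, 11).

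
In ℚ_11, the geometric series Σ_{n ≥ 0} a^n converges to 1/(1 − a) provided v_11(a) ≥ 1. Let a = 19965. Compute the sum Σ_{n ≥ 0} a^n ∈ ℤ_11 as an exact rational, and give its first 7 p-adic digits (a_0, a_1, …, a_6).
Σ a^n = 1/(1 − a) = -1/19964;  first 7 digits = (1, 0, 0, 4, 1, 0, 5)

v_11(a) = 3 ≥ 1, so the series converges in ℤ_11 to 1/(1 − a) = 1/(1 − 19965) = -1/19964. Expand this rational in ℤ_11: compute digits iteratively via d_i = x_i mod 11, x_{i+1} = (x_i − d_i)/11. The first 7 digits are (1, 0, 0, 4, 1, 0, 5).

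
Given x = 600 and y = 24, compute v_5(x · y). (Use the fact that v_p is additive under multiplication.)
v_5(14400) = 2

v_p(x) = 2 (factor: 600 = 5^2 · 24); v_p(y) = 0 (factor: 24 = 5^0 · 24). Additivity: v_p(xy) = v_p(x) + v_p(y) = 2 + 0 = 2. (Direct check: xy = 14400 = 5^2 · (576).)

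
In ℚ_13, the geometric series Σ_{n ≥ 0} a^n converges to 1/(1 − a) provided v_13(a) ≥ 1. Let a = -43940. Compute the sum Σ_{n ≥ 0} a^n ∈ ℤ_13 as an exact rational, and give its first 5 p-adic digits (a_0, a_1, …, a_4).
Σ a^n = 1/(1 − a) = 1/43941;  first 5 digits = (1, 0, 0, 6, 11)

v_13(a) = 3 ≥ 1, so the series converges in ℤ_13 to 1/(1 − a) = 1/(1 − (-43940)) = 1/43941. Expand this rational in ℤ_13: compute digits iteratively via d_i = x_i mod 13, x_{i+1} = (x_i − d_i)/13. The first 5 digits are (1, 0, 0, 6, 11).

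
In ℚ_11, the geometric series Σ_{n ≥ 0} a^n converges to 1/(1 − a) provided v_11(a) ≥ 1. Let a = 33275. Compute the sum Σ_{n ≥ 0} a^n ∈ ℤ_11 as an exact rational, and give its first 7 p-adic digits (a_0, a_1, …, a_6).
Σ a^n = 1/(1 − a) = -1/33274;  first 7 digits = (1, 0, 0, 3, 2, 0, 9)

v_11(a) = 3 ≥ 1, so the series converges in ℤ_11 to 1/(1 − a) = 1/(1 − 33275) = -1/33274. Expand this rational in ℤ_11: compute digits iteratively via d_i = x_i mod 11, x_{i+1} = (x_i − d_i)/11. The first 7 digits are (1, 0, 0, 3, 2, 0, 9).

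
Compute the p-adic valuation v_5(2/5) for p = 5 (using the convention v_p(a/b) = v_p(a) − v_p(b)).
v_5(2/5) = -1

Factor powers of 5 from the numerator and denominator of the reduced fraction: 2 = 5^0 · 2 and 5 = 5^1 · 1. Apply v_p(a/b) = v_p(a) − v_p(b): v_5(2/5) = 0 − 1 = -1.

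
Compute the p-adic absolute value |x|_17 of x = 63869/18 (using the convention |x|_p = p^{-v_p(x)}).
|63869/18|_17 = 1/4913

Step 1 — compute v_17(x) by factoring powers of 17 out of the numerator and denominator: v_17(63869/18) = 3. Step 2 — apply |x|_p = p^{-v_p(x)} = 17^{-3} = 1/4913.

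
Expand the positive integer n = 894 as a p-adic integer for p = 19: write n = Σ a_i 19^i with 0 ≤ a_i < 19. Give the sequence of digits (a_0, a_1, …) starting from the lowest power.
(a_0, a_1, …) = (1, 9, 2)

Repeated division by 19 gives the digits low-to-high: 894 = 1 + 9·19^1 + 2·19^2. Digit sequence: (1, 9, 2).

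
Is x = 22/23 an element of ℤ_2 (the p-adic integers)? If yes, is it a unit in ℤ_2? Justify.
x ∈ ℤ_2 but not a unit; v_2(x) = 1 > 0

ℤ_2 = {x ∈ ℚ_2 : v_2(x) ≥ 0} and ℤ_2^× = {x ∈ ℤ_2 : v_2(x) = 0}. Here v_2(22/23) = v_2(num) − v_2(den) = 1; compare against these criteria.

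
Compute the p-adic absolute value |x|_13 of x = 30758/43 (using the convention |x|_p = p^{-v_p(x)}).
|30758/43|_13 = 1/2197

Step 1 — compute v_13(x) by factoring powers of 13 out of the numerator and denominator: v_13(30758/43) = 3. Step 2 — apply |x|_p = p^{-v_p(x)} = 13^{-3} = 1/2197.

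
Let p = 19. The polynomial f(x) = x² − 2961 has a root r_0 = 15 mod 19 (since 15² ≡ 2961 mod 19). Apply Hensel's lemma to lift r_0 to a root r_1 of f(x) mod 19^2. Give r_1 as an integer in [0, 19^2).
r_1 = 34 (mod 361)

Hensel's recurrence: r_{i+1} = r_i − f(r_i)·(f′(r_i))^{-1} mod 19^{i+2}, with f′(x) = 2x. Iterate:
  r_0 = 15 (mod 19)
  r_1 = 34 (mod 361)
Final: r_1 = 34, and one checks f(r_1) ≡ 0 mod 19^2.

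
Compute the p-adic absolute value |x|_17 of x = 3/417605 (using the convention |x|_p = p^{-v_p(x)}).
|3/417605|_17 = 83521

Step 1 — compute v_17(x) by factoring powers of 17 out of the numerator and denominator: v_17(3/417605) = -4. Step 2 — apply |x|_p = p^{-v_p(x)} = 17^{4} = 83521.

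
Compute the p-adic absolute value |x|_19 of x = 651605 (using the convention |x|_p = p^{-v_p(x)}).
|651605|_19 = 1/130321

Step 1 — compute v_19(x) by factoring powers of 19 out of the numerator and denominator: v_19(651605) = 4. Step 2 — apply |x|_p = p^{-v_p(x)} = 19^{-4} = 1/130321.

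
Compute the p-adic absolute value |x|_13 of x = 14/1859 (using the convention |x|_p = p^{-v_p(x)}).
|14/1859|_13 = 169

Step 1 — compute v_13(x) by factoring powers of 13 out of the numerator and denominator: v_13(14/1859) = -2. Step 2 — apply |x|_p = p^{-v_p(x)} = 13^{2} = 169.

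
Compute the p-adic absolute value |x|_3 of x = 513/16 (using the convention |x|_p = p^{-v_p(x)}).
|513/16|_3 = 1/27

Step 1 — compute v_3(x) by factoring powers of 3 out of the numerator and denominator: v_3(513/16) = 3. Step 2 — apply |x|_p = p^{-v_p(x)} = 3^{-3} = 1/27.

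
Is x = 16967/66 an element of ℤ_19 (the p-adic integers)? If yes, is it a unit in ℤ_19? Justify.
x ∈ ℤ_19 but not a unit; v_19(x) = 2 > 0

ℤ_19 = {x ∈ ℚ_19 : v_19(x) ≥ 0} and ℤ_19^× = {x ∈ ℤ_19 : v_19(x) = 0}. Here v_19(16967/66) = v_19(num) − v_19(den) = 2; compare against these criteria.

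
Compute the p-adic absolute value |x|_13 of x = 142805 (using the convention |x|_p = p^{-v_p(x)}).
|142805|_13 = 1/28561

Step 1 — compute v_13(x) by factoring powers of 13 out of the numerator and denominator: v_13(142805) = 4. Step 2 — apply |x|_p = p^{-v_p(x)} = 13^{-4} = 1/28561.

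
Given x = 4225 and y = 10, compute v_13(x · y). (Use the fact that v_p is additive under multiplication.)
v_13(42250) = 2

v_p(x) = 2 (factor: 4225 = 13^2 · 25); v_p(y) = 0 (factor: 10 = 13^0 · 10). Additivity: v_p(xy) = v_p(x) + v_p(y) = 2 + 0 = 2. (Direct check: xy = 42250 = 13^2 · (250).)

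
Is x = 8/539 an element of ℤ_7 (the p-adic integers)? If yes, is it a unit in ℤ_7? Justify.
x ∉ ℤ_7 (v_7(x) = -2 < 0)

ℤ_7 = {x ∈ ℚ_7 : v_7(x) ≥ 0} and ℤ_7^× = {x ∈ ℤ_7 : v_7(x) = 0}. Here v_7(8/539) = v_7(num) − v_7(den) = -2; compare against these criteria.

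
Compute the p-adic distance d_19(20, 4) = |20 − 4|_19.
d_19(20, 4) = 1

Step 1 — x − y = 20 − 4 = 16. Step 2 — v_19(16) = 0 (factor: 16 = (19^0 · 16); the sign does not affect v_p). Step 3 — |x − y|_19 = 19^{0} = 1.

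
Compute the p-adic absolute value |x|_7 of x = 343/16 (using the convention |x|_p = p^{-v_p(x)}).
|343/16|_7 = 1/343

Step 1 — compute v_7(x) by factoring powers of 7 out of the numerator and denominator: v_7(343/16) = 3. Step 2 — apply |x|_p = p^{-v_p(x)} = 7^{-3} = 1/343.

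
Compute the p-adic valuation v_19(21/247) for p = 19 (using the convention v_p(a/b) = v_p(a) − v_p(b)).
v_19(21/247) = -1

Factor powers of 19 from the numerator and denominator of the reduced fraction: 21 = 19^0 · 21 and 247 = 19^1 · 13. Apply v_p(a/b) = v_p(a) − v_p(b): v_19(21/247) = 0 − 1 = -1.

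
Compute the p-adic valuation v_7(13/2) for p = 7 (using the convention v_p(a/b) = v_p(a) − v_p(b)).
v_7(13/2) = 0

Factor powers of 7 from the numerator and denominator of the reduced fraction: 13 = 7^0 · 13 and 2 = 7^0 · 2. Apply v_p(a/b) = v_p(a) − v_p(b): v_7(13/2) = 0 − 0 = 0.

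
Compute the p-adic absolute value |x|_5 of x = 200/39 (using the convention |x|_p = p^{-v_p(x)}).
|200/39|_5 = 1/25

Step 1 — compute v_5(x) by factoring powers of 5 out of the numerator and denominator: v_5(200/39) = 2. Step 2 — apply |x|_p = p^{-v_p(x)} = 5^{-2} = 1/25.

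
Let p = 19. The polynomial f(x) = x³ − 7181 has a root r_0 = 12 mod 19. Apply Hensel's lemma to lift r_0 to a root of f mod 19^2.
r_1 = 221 (mod 361)

Hensel: r_{i+1} = r_i − f(r_i)/f′(r_i) mod 19^{i+2}, where f′(x) = 3x². Iterate:
  r_0 = 12 (mod 19)
  r_1 = 221 (mod 361)
Final: r = 221 with f(r) ≡ 0 mod 19^2.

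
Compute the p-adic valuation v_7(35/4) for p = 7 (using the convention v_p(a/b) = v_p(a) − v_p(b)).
v_7(35/4) = 1

Factor powers of 7 from the numerator and denominator of the reduced fraction: 35 = 7^1 · 5 and 4 = 7^0 · 4. Apply v_p(a/b) = v_p(a) − v_p(b): v_7(35/4) = 1 − 0 = 1.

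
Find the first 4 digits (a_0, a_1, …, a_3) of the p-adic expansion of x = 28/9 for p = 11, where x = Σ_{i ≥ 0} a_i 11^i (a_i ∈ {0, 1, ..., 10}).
(a_0, …, a_3) = (8, 2, 1, 6)

v_11(28/9) = 0 (numerator and denominator both coprime to 11), so x ∈ ℤ_11^×. Compute digits iteratively via a_i = x_i mod 11, x_{i+1} = (x_i − a_i)/11, with x_0 = x:
  x_0 = 28/9;  a_0 = 8;  x_1 = (x_0 − 8)/11 = -4/9
  x_1 = -4/9;  a_1 = 2;  x_2 = (x_1 − 2)/11 = -2/9
  x_2 = -2/9;  a_2 = 1;  x_3 = (x_2 − 1)/11 = -1/9
  x_3 = -1/9;  a_3 = 6;  x_4 = (x_3 − 6)/11 = -5/9
Digits: (8, 2, 1, 6).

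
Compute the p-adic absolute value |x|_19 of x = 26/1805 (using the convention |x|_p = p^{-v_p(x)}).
|26/1805|_19 = 361

Step 1 — compute v_19(x) by factoring powers of 19 out of the numerator and denominator: v_19(26/1805) = -2. Step 2 — apply |x|_p = p^{-v_p(x)} = 19^{2} = 361.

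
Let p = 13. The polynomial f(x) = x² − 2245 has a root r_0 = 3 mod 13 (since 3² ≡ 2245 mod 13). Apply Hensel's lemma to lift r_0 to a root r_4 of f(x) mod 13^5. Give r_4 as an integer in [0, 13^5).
r_4 = 156081 (mod 371293)

Hensel's recurrence: r_{i+1} = r_i − f(r_i)·(f′(r_i))^{-1} mod 13^{i+2}, with f′(x) = 2x. Iterate:
  r_0 = 3 (mod 13)
  r_1 = 94 (mod 169)
  r_2 = 94 (mod 2197)
  r_3 = 13276 (mod 28561)
  r_4 = 156081 (mod 371293)
Final: r_4 = 156081, and one checks f(r_4) ≡ 0 mod 13^5.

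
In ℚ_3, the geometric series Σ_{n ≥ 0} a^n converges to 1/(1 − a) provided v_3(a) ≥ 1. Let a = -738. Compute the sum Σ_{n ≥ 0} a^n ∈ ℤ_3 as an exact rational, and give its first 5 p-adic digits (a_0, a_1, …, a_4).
Σ a^n = 1/(1 − a) = 1/739;  first 5 digits = (1, 0, 2, 2, 0)

v_3(a) = 2 ≥ 1, so the series converges in ℤ_3 to 1/(1 − a) = 1/(1 − (-738)) = 1/739. Expand this rational in ℤ_3: compute digits iteratively via d_i = x_i mod 3, x_{i+1} = (x_i − d_i)/3. The first 5 digits are (1, 0, 2, 2, 0).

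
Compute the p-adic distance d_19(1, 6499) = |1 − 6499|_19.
d_19(1, 6499) = 1/361

Step 1 — x − y = 1 − 6499 = -6498. Step 2 — v_19(-6498) = 2 (factor: -6498 = −(19^2 · 18); the sign does not affect v_p). Step 3 — |x − y|_19 = 19^{-2} = 1/361.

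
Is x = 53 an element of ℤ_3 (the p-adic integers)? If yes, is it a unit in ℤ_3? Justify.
x ∈ ℤ_3^× (unit); v_3(x) = 0

ℤ_3 = {x ∈ ℚ_3 : v_3(x) ≥ 0} and ℤ_3^× = {x ∈ ℤ_3 : v_3(x) = 0}. Here v_3(53) = v_3(num) − v_3(den) = 0; compare against these criteria.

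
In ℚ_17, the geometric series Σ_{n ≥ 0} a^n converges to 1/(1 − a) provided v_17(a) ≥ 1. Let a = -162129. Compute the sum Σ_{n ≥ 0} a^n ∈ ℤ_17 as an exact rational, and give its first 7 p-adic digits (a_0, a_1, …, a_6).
Σ a^n = 1/(1 − a) = 1/162130;  first 7 digits = (1, 0, 0, 1, 15, 16, 0)

v_17(a) = 3 ≥ 1, so the series converges in ℤ_17 to 1/(1 − a) = 1/(1 − (-162129)) = 1/162130. Expand this rational in ℤ_17: compute digits iteratively via d_i = x_i mod 17, x_{i+1} = (x_i − d_i)/17. The first 7 digits are (1, 0, 0, 1, 15, 16, 0).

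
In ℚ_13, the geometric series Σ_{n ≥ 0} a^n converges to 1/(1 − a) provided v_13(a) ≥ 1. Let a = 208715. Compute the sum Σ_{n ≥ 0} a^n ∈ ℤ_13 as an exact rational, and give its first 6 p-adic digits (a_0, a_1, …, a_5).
Σ a^n = 1/(1 − a) = -1/208714;  first 6 digits = (1, 0, 0, 4, 7, 0)

v_13(a) = 3 ≥ 1, so the series converges in ℤ_13 to 1/(1 − a) = 1/(1 − 208715) = -1/208714. Expand this rational in ℤ_13: compute digits iteratively via d_i = x_i mod 13, x_{i+1} = (x_i − d_i)/13. The first 6 digits are (1, 0, 0, 4, 7, 0).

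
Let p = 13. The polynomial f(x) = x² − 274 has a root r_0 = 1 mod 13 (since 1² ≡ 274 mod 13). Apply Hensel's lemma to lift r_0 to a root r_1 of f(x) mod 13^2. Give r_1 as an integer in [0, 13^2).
r_1 = 53 (mod 169)

Hensel's recurrence: r_{i+1} = r_i − f(r_i)·(f′(r_i))^{-1} mod 13^{i+2}, with f′(x) = 2x. Iterate:
  r_0 = 1 (mod 13)
  r_1 = 53 (mod 169)
Final: r_1 = 53, and one checks f(r_1) ≡ 0 mod 13^2.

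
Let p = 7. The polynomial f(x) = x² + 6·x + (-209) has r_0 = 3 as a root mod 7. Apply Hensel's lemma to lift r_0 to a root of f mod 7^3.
r_2 = 157 (mod 343)

Hensel: r_{i+1} = r_i − f(r_i)·(f′(r_i))^{-1} mod 7^{i+2}, f′(x) = 2x + 6. Iterate:
  r_0 = 3 (mod 7)
  r_1 = 10 (mod 49)
  r_2 = 157 (mod 343)
Final: r = 157 satisfies f(r) ≡ 0 mod 7^3.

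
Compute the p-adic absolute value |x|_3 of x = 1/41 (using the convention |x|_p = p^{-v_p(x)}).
|1/41|_3 = 1

Step 1 — compute v_3(x) by factoring powers of 3 out of the numerator and denominator: v_3(1/41) = 0. Step 2 — apply |x|_p = p^{-v_p(x)} = 3^{0} = 1.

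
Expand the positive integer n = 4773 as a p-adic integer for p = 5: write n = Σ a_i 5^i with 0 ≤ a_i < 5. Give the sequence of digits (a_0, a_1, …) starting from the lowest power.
(a_0, a_1, …) = (3, 4, 0, 3, 2, 1)

Repeated division by 5 gives the digits low-to-high: 4773 = 3 + 4·5^1 + 3·5^3 + 2·5^4 + 1·5^5. Digit sequence: (3, 4, 0, 3, 2, 1).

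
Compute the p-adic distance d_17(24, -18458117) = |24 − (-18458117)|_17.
d_17(24, -18458117) = 1/1419857

Step 1 — x − y = 24 − (-18458117) = 18458141. Step 2 — v_17(18458141) = 5 (factor: 18458141 = (17^5 · 13); the sign does not affect v_p). Step 3 — |x − y|_17 = 17^{-5} = 1/1419857.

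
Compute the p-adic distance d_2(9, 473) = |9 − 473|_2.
d_2(9, 473) = 1/16

Step 1 — x − y = 9 − 473 = -464. Step 2 — v_2(-464) = 4 (factor: -464 = −(2^4 · 29); the sign does not affect v_p). Step 3 — |x − y|_2 = 2^{-4} = 1/16.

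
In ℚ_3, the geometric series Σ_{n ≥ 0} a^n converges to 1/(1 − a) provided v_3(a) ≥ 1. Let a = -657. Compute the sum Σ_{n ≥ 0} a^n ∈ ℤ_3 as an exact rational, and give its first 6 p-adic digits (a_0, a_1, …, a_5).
Σ a^n = 1/(1 − a) = 1/658;  first 6 digits = (1, 0, 2, 2, 1, 0)

v_3(a) = 2 ≥ 1, so the series converges in ℤ_3 to 1/(1 − a) = 1/(1 − (-657)) = 1/658. Expand this rational in ℤ_3: compute digits iteratively via d_i = x_i mod 3, x_{i+1} = (x_i − d_i)/3. The first 6 digits are (1, 0, 2, 2, 1, 0).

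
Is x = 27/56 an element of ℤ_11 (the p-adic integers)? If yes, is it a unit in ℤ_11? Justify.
x ∈ ℤ_11^× (unit); v_11(x) = 0

ℤ_11 = {x ∈ ℚ_11 : v_11(x) ≥ 0} and ℤ_11^× = {x ∈ ℤ_11 : v_11(x) = 0}. Here v_11(27/56) = v_11(num) − v_11(den) = 0; compare against these criteria.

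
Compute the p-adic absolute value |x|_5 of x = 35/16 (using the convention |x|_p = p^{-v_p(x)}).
|35/16|_5 = 1/5

Step 1 — compute v_5(x) by factoring powers of 5 out of the numerator and denominator: v_5(35/16) = 1. Step 2 — apply |x|_p = p^{-v_p(x)} = 5^{-1} = 1/5.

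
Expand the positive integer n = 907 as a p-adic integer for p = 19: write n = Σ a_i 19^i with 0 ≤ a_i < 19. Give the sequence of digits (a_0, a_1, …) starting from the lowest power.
(a_0, a_1, …) = (14, 9, 2)

Repeated division by 19 gives the digits low-to-high: 907 = 14 + 9·19^1 + 2·19^2. Digit sequence: (14, 9, 2).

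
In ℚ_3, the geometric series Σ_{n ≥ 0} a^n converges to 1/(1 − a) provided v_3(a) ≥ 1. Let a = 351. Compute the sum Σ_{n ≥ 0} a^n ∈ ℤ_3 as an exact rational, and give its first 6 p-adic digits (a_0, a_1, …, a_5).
Σ a^n = 1/(1 − a) = -1/350;  first 6 digits = (1, 0, 0, 1, 1, 1)

v_3(a) = 3 ≥ 1, so the series converges in ℤ_3 to 1/(1 − a) = 1/(1 − 351) = -1/350. Expand this rational in ℤ_3: compute digits iteratively via d_i = x_i mod 3, x_{i+1} = (x_i − d_i)/3. The first 6 digits are (1, 0, 0, 1, 1, 1).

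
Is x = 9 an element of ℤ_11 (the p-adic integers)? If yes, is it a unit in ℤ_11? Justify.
x ∈ ℤ_11^× (unit); v_11(x) = 0

ℤ_11 = {x ∈ ℚ_11 : v_11(x) ≥ 0} and ℤ_11^× = {x ∈ ℤ_11 : v_11(x) = 0}. Here v_11(9) = v_11(num) − v_11(den) = 0; compare against these criteria.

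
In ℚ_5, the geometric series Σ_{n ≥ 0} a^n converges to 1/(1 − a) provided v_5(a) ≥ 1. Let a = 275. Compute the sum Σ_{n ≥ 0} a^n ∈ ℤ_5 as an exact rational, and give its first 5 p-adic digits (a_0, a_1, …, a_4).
Σ a^n = 1/(1 − a) = -1/274;  first 5 digits = (1, 0, 1, 2, 1)

v_5(a) = 2 ≥ 1, so the series converges in ℤ_5 to 1/(1 − a) = 1/(1 − 275) = -1/274. Expand this rational in ℤ_5: compute digits iteratively via d_i = x_i mod 5, x_{i+1} = (x_i − d_i)/5. The first 5 digits are (1, 0, 1, 2, 1).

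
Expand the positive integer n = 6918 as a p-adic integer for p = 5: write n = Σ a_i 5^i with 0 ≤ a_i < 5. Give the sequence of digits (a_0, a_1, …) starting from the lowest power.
(a_0, a_1, …) = (3, 3, 1, 0, 1, 2)

Repeated division by 5 gives the digits low-to-high: 6918 = 3 + 3·5^1 + 1·5^2 + 1·5^4 + 2·5^5. Digit sequence: (3, 3, 1, 0, 1, 2).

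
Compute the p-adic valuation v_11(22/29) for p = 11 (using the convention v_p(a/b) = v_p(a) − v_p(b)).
v_11(22/29) = 1

Factor powers of 11 from the numerator and denominator of the reduced fraction: 22 = 11^1 · 2 and 29 = 11^0 · 29. Apply v_p(a/b) = v_p(a) − v_p(b): v_11(22/29) = 1 − 0 = 1.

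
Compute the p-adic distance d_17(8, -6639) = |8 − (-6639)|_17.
d_17(8, -6639) = 1/289

Step 1 — x − y = 8 − (-6639) = 6647. Step 2 — v_17(6647) = 2 (factor: 6647 = (17^2 · 23); the sign does not affect v_p). Step 3 — |x − y|_17 = 17^{-2} = 1/289.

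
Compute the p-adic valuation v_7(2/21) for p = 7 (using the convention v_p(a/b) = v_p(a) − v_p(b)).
v_7(2/21) = -1

Factor powers of 7 from the numerator and denominator of the reduced fraction: 2 = 7^0 · 2 and 21 = 7^1 · 3. Apply v_p(a/b) = v_p(a) − v_p(b): v_7(2/21) = 0 − 1 = -1.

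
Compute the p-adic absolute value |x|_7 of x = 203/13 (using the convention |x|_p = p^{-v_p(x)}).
|203/13|_7 = 1/7

Step 1 — compute v_7(x) by factoring powers of 7 out of the numerator and denominator: v_7(203/13) = 1. Step 2 — apply |x|_p = p^{-v_p(x)} = 7^{-1} = 1/7.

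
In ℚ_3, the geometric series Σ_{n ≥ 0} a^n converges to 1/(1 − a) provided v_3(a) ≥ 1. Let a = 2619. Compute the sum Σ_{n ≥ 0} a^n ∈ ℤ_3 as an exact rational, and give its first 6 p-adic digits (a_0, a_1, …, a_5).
Σ a^n = 1/(1 − a) = -1/2618;  first 6 digits = (1, 0, 0, 1, 2, 1)

v_3(a) = 3 ≥ 1, so the series converges in ℤ_3 to 1/(1 − a) = 1/(1 − 2619) = -1/2618. Expand this rational in ℤ_3: compute digits iteratively via d_i = x_i mod 3, x_{i+1} = (x_i − d_i)/3. The first 6 digits are (1, 0, 0, 1, 2, 1).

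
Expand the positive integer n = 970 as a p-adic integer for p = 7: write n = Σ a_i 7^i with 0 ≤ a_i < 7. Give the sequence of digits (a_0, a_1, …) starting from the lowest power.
(a_0, a_1, …) = (4, 5, 5, 2)

Repeated division by 7 gives the digits low-to-high: 970 = 4 + 5·7^1 + 5·7^2 + 2·7^3. Digit sequence: (4, 5, 5, 2).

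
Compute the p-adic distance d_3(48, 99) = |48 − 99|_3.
d_3(48, 99) = 1/3

Step 1 — x − y = 48 − 99 = -51. Step 2 — v_3(-51) = 1 (factor: -51 = −(3^1 · 17); the sign does not affect v_p). Step 3 — |x − y|_3 = 3^{-1} = 1/3.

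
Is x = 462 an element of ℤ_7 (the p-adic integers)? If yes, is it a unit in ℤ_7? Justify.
x ∈ ℤ_7 but not a unit; v_7(x) = 1 > 0

ℤ_7 = {x ∈ ℚ_7 : v_7(x) ≥ 0} and ℤ_7^× = {x ∈ ℤ_7 : v_7(x) = 0}. Here v_7(462) = v_7(num) − v_7(den) = 1; compare against these criteria.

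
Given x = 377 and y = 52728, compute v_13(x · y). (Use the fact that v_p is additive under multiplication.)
v_13(19878456) = 4

v_p(x) = 1 (factor: 377 = 13^1 · 29); v_p(y) = 3 (factor: 52728 = 13^3 · 24). Additivity: v_p(xy) = v_p(x) + v_p(y) = 1 + 3 = 4. (Direct check: xy = 19878456 = 13^4 · (696).)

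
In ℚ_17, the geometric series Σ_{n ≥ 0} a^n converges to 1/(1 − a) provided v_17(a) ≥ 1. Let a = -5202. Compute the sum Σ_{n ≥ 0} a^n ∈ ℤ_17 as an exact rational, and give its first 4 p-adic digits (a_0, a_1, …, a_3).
Σ a^n = 1/(1 − a) = 1/5203;  first 4 digits = (1, 0, 16, 15)

v_17(a) = 2 ≥ 1, so the series converges in ℤ_17 to 1/(1 − a) = 1/(1 − (-5202)) = 1/5203. Expand this rational in ℤ_17: compute digits iteratively via d_i = x_i mod 17, x_{i+1} = (x_i − d_i)/17. The first 4 digits are (1, 0, 16, 15).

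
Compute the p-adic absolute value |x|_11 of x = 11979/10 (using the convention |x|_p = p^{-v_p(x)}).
|11979/10|_11 = 1/1331

Step 1 — compute v_11(x) by factoring powers of 11 out of the numerator and denominator: v_11(11979/10) = 3. Step 2 — apply |x|_p = p^{-v_p(x)} = 11^{-3} = 1/1331.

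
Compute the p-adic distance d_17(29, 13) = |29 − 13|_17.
d_17(29, 13) = 1

Step 1 — x − y = 29 − 13 = 16. Step 2 — v_17(16) = 0 (factor: 16 = (17^0 · 16); the sign does not affect v_p). Step 3 — |x − y|_17 = 17^{0} = 1.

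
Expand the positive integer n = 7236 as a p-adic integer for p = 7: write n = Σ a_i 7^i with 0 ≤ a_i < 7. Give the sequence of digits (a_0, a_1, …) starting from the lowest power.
(a_0, a_1, …) = (5, 4, 0, 0, 3)

Repeated division by 7 gives the digits low-to-high: 7236 = 5 + 4·7^1 + 3·7^4. Digit sequence: (5, 4, 0, 0, 3).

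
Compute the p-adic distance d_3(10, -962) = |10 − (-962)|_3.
d_3(10, -962) = 1/243

Step 1 — x − y = 10 − (-962) = 972. Step 2 — v_3(972) = 5 (factor: 972 = (3^5 · 4); the sign does not affect v_p). Step 3 — |x − y|_3 = 3^{-5} = 1/243.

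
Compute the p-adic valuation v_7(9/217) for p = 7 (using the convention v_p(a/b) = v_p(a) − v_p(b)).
v_7(9/217) = -1

Factor powers of 7 from the numerator and denominator of the reduced fraction: 9 = 7^0 · 9 and 217 = 7^1 · 31. Apply v_p(a/b) = v_p(a) − v_p(b): v_7(9/217) = 0 − 1 = -1.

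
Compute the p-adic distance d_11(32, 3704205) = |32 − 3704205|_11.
d_11(32, 3704205) = 1/161051

Step 1 — x − y = 32 − 3704205 = -3704173. Step 2 — v_11(-3704173) = 5 (factor: -3704173 = −(11^5 · 23); the sign does not affect v_p). Step 3 — |x − y|_11 = 11^{-5} = 1/161051.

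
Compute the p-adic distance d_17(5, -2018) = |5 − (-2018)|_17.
d_17(5, -2018) = 1/289

Step 1 — x − y = 5 − (-2018) = 2023. Step 2 — v_17(2023) = 2 (factor: 2023 = (17^2 · 7); the sign does not affect v_p). Step 3 — |x − y|_17 = 17^{-2} = 1/289.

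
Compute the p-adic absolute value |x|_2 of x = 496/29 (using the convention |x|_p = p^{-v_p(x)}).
|496/29|_2 = 1/16

Step 1 — compute v_2(x) by factoring powers of 2 out of the numerator and denominator: v_2(496/29) = 4. Step 2 — apply |x|_p = p^{-v_p(x)} = 2^{-4} = 1/16.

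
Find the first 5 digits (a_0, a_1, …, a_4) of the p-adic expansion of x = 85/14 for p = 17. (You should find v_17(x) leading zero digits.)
(a_0, …, a_4) = (0, 4, 1, 6, 13)

v_17(85/14) = 1, so a_0 = ... = a_0 = 0. Factor out: x = 17^1 · u with u = 5/14 a unit in ℤ_17. Expand u iteratively via a_{v+i} = u_i mod 17, u_{i+1} = (u_i − a_{v+i})/17:
  u_0 = 5/14;  a_1 = 4;  u_1 = (u_0 − 4)/17 = -3/14
  u_1 = -3/14;  a_2 = 1;  u_2 = (u_1 − 1)/17 = -1/14
  u_2 = -1/14;  a_3 = 6;  u_3 = (u_2 − 6)/17 = -5/14
  u_3 = -5/14;  a_4 = 13;  u_4 = (u_3 − 13)/17 = -11/14
Digits: (0, 4, 1, 6, 13).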